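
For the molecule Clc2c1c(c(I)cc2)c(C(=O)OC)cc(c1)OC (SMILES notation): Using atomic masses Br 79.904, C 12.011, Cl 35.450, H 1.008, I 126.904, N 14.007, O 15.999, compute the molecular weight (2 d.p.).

376.57 g/mol

First, the molecular formula is C13H10ClIO3 (counting implicit H from valence).
  C: 13 × 12.011 = 156.143
  Cl: 1 × 35.450 = 35.450
  H: 10 × 1.008 = 10.080
  I: 1 × 126.904 = 126.904
  O: 3 × 15.999 = 47.997
Sum: 13×12.011 + 1×35.450 + 10×1.008 + 1×126.904 + 3×15.999 = 376.574 → 376.57 g/mol.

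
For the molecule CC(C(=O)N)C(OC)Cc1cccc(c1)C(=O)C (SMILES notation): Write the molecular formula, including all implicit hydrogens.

Walk through each heavy atom and fill implicit hydrogens from standard valence (C 4, N 3, O 2, S 2, halogen 1); for lowercase aromatic atoms, an aromatic c carries 1 H when it has two neighbours and 0 H with three, and aromatic n carries 0 H:
  atom 1: C, bond orders sum to 1 (valence 4) → 3 H
  atom 2: C, bond orders sum to 3 (valence 4) → 1 H
  atom 3: C, bond orders sum to 4 (valence 4) → 0 H
  atom 4: O, bond orders sum to 2 (valence 2) → 0 H
  atom 5: N, bond orders sum to 1 (valence 3) → 2 H
  atom 6: C, bond orders sum to 3 (valence 4) → 1 H
  atom 7: O, bond orders sum to 2 (valence 2) → 0 H
  atom 8: C, bond orders sum to 1 (valence 4) → 3 H
  atom 9: C, bond orders sum to 2 (valence 4) → 2 H
  atom 10: aromatic c, 3 neighbours → 0 H
  atom 11: aromatic c, 2 neighbours → 1 H
  atom 12: aromatic c, 2 neighbours → 1 H
  atom 13: aromatic c, 2 neighbours → 1 H
  atom 14: aromatic c, 3 neighbours → 0 H
  atom 15: aromatic c, 2 neighbours → 1 H
  atom 16: C, bond orders sum to 4 (valence 4) → 0 H
  atom 17: O, bond orders sum to 2 (valence 2) → 0 H
  atom 18: C, bond orders sum to 1 (valence 4) → 3 H
Totals → C:14, H:19, N:1, O:3.
In Hill order: C14H19NO3.

C14H19NO3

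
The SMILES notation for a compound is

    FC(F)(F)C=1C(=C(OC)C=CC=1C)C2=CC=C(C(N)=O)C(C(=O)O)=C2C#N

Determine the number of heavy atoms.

27

Every atom symbol written in the SMILES (organic subset) is one heavy atom; implicit H are not written.
Heavy atoms by element → C:18, F:3, N:2, O:4.
Total: 27.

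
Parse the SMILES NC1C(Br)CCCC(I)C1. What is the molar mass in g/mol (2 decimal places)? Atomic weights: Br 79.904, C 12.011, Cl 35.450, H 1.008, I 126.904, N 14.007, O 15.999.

318.00 g/mol

First, the molecular formula is C7H13BrIN (counting implicit H from valence).
  Br: 1 × 79.904 = 79.904
  C: 7 × 12.011 = 84.077
  H: 13 × 1.008 = 13.104
  I: 1 × 126.904 = 126.904
  N: 1 × 14.007 = 14.007
Sum: 1×79.904 + 7×12.011 + 13×1.008 + 1×126.904 + 1×14.007 = 317.996 → 318.00 g/mol.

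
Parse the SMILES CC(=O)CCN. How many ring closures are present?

In SMILES, each pair of matching ring-closure digits denotes one ring-closing bond; the number of such bonds equals the number of independent rings.
Ring-closure bonds here: 0.

0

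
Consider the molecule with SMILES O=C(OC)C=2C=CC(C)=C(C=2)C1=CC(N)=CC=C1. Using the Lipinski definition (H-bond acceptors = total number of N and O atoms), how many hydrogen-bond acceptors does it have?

3

N atoms: 1; O atoms: 2.
Lipinski HBA = 1 + 2 = 3.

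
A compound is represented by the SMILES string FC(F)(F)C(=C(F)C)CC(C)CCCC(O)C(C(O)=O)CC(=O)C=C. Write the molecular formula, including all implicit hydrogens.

Walk through each heavy atom and fill implicit hydrogens from standard valence (C 4, N 3, O 2, S 2, halogen 1):
  atom 1: F (halogen, monovalent) → 0 H
  atom 2: C, bond orders sum to 4 (valence 4) → 0 H
  atom 3: F (halogen, monovalent) → 0 H
  atom 4: F (halogen, monovalent) → 0 H
  atom 5: C, bond orders sum to 4 (valence 4) → 0 H
  atom 6: C, bond orders sum to 4 (valence 4) → 0 H
  atom 7: F (halogen, monovalent) → 0 H
  atom 8: C, bond orders sum to 1 (valence 4) → 3 H
  atom 9: C, bond orders sum to 2 (valence 4) → 2 H
  atom 10: C, bond orders sum to 3 (valence 4) → 1 H
  atom 11: C, bond orders sum to 1 (valence 4) → 3 H
  atom 12: C, bond orders sum to 2 (valence 4) → 2 H
  atom 13: C, bond orders sum to 2 (valence 4) → 2 H
  atom 14: C, bond orders sum to 2 (valence 4) → 2 H
  atom 15: C, bond orders sum to 3 (valence 4) → 1 H
  atom 16: O, bond orders sum to 1 (valence 2) → 1 H
  atom 17: C, bond orders sum to 3 (valence 4) → 1 H
  atom 18: C, bond orders sum to 4 (valence 4) → 0 H
  atom 19: O, bond orders sum to 1 (valence 2) → 1 H
  atom 20: O, bond orders sum to 2 (valence 2) → 0 H
  atom 21: C, bond orders sum to 2 (valence 4) → 2 H
  atom 22: C, bond orders sum to 4 (valence 4) → 0 H
  atom 23: O, bond orders sum to 2 (valence 2) → 0 H
  atom 24: C, bond orders sum to 3 (valence 4) → 1 H
  atom 25: C, bond orders sum to 2 (valence 4) → 2 H
Totals → C:17, H:24, F:4, O:4.

C17H24F4O4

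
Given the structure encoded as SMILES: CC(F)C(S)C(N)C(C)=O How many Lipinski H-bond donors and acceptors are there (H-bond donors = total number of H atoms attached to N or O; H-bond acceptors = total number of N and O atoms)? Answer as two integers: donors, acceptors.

Donors: find every N or O and count the H atoms it carries.
  atom 7 (N): bond orders sum to 1 → 2 H
  atom 10 (O): bond orders sum to 2 → 0 H
Lipinski HBD = 2.
Acceptors: N atoms = 1, O atoms = 1 → HBA = 2.

2, 2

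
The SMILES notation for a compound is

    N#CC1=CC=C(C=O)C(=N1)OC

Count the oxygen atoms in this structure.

Scan the SMILES for O atoms (remember two-letter symbols like Cl and Br are single atoms).
Oxygen count: 2.

2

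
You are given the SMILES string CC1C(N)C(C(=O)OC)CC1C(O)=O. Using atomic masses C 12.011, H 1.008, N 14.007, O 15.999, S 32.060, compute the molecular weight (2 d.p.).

201.22 g/mol

First, the molecular formula is C9H15NO4 (counting implicit H from valence).
  C: 9 × 12.011 = 108.099
  H: 15 × 1.008 = 15.120
  N: 1 × 14.007 = 14.007
  O: 4 × 15.999 = 63.996
Sum: 9×12.011 + 15×1.008 + 1×14.007 + 4×15.999 = 201.222 → 201.22 g/mol.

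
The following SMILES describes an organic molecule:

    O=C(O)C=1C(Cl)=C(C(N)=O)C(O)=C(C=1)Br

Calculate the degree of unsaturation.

Degree of unsaturation = (number of rings) + (number of π bonds).
Ring closures in the SMILES: 1.
π bonds: 5 double bonds (each 1 DoU) → 5 DoU from unsaturation.
Total DoU = 1 + 5 = 6.

6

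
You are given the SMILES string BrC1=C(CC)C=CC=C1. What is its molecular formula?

Walk through each heavy atom and fill implicit hydrogens from standard valence (C 4, N 3, O 2, S 2, halogen 1):
  atom 1: Br (halogen, monovalent) → 0 H
  atom 2: C, bond orders sum to 4 (valence 4) → 0 H
  atom 3: C, bond orders sum to 4 (valence 4) → 0 H
  atom 4: C, bond orders sum to 2 (valence 4) → 2 H
  atom 5: C, bond orders sum to 1 (valence 4) → 3 H
  atom 6: C, bond orders sum to 3 (valence 4) → 1 H
  atom 7: C, bond orders sum to 3 (valence 4) → 1 H
  atom 8: C, bond orders sum to 3 (valence 4) → 1 H
  atom 9: C, bond orders sum to 3 (valence 4) → 1 H
Totals → C:8, H:9, Br:1.
In Hill order: C8H9Br.

C8H9Br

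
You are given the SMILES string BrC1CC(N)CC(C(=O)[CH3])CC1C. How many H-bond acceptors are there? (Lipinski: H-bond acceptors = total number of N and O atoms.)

2

N atoms: 1; O atoms: 1.
Lipinski HBA = 1 + 1 = 2.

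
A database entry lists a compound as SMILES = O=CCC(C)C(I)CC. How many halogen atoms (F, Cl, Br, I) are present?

1

Halogen atoms appear at heavy-atom position 7 (1×I).
Other groups present: 1 aldehyde.
Halogen count: 1.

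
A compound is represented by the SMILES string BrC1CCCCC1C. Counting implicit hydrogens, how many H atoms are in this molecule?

13

Walk through each heavy atom and fill implicit hydrogens from standard valence (C 4, N 3, O 2, S 2, halogen 1):
  atom 1: Br (halogen, monovalent) → 0 H
  atom 2: C, bond orders sum to 3 (valence 4) → 1 H
  atom 3: C, bond orders sum to 2 (valence 4) → 2 H
  atom 4: C, bond orders sum to 2 (valence 4) → 2 H
  atom 5: C, bond orders sum to 2 (valence 4) → 2 H
  atom 6: C, bond orders sum to 2 (valence 4) → 2 H
  atom 7: C, bond orders sum to 3 (valence 4) → 1 H
  atom 8: C, bond orders sum to 1 (valence 4) → 3 H
Total hydrogens: 13.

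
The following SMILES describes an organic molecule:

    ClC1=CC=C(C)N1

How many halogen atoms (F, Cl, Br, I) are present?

1

Halogen atoms appear at heavy-atom position 1 (1×Cl).
Halogen count: 1.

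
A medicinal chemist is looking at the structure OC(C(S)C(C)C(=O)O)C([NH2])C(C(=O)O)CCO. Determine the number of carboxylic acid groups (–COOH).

The carboxylic acid motif appears at heavy-atom positions 7, 13 in the SMILES.
Other groups present: 2 hydroxyl, 1 primary amine, 1 thiol.
Carboxylic acid count: 2.

2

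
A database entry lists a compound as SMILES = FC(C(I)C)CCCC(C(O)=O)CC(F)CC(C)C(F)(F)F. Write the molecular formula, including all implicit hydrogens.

Walk through each heavy atom and fill implicit hydrogens from standard valence (C 4, N 3, O 2, S 2, halogen 1):
  atom 1: F (halogen, monovalent) → 0 H
  atom 2: C, bond orders sum to 3 (valence 4) → 1 H
  atom 3: C, bond orders sum to 3 (valence 4) → 1 H
  atom 4: I (halogen, monovalent) → 0 H
  atom 5: C, bond orders sum to 1 (valence 4) → 3 H
  atom 6: C, bond orders sum to 2 (valence 4) → 2 H
  atom 7: C, bond orders sum to 2 (valence 4) → 2 H
  atom 8: C, bond orders sum to 2 (valence 4) → 2 H
  atom 9: C, bond orders sum to 3 (valence 4) → 1 H
  atom 10: C, bond orders sum to 4 (valence 4) → 0 H
  atom 11: O, bond orders sum to 1 (valence 2) → 1 H
  atom 12: O, bond orders sum to 2 (valence 2) → 0 H
  atom 13: C, bond orders sum to 2 (valence 4) → 2 H
  atom 14: C, bond orders sum to 3 (valence 4) → 1 H
  atom 15: F (halogen, monovalent) → 0 H
  atom 16: C, bond orders sum to 2 (valence 4) → 2 H
  atom 17: C, bond orders sum to 3 (valence 4) → 1 H
  atom 18: C, bond orders sum to 1 (valence 4) → 3 H
  atom 19: C, bond orders sum to 4 (valence 4) → 0 H
  atom 20: F (halogen, monovalent) → 0 H
  atom 21: F (halogen, monovalent) → 0 H
  atom 22: F (halogen, monovalent) → 0 H
Totals → C:14, H:22, F:5, I:1, O:2.
In Hill order: C14H22F5IO2.

C14H22F5IO2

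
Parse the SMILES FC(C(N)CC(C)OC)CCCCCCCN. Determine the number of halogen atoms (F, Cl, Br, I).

1

Halogen atoms appear at heavy-atom position 1 (1×F).
Other groups present: 1 ether, 2 primary amine.
Halogen count: 1.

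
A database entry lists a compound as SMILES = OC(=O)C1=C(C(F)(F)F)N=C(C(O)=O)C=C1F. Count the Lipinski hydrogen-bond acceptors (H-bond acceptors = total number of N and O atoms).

5

N atoms: 1; O atoms: 4.
Lipinski HBA = 1 + 4 = 5.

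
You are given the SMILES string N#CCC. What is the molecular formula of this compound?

Walk through each heavy atom and fill implicit hydrogens from standard valence (C 4, N 3, O 2, S 2, halogen 1):
  atom 1: N, bond orders sum to 3 (valence 3) → 0 H
  atom 2: C, bond orders sum to 4 (valence 4) → 0 H
  atom 3: C, bond orders sum to 2 (valence 4) → 2 H
  atom 4: C, bond orders sum to 1 (valence 4) → 3 H
Totals → C:3, H:5, N:1.

C3H5N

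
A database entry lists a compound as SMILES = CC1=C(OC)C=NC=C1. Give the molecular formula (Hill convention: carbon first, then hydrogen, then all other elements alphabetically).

Walk through each heavy atom and fill implicit hydrogens from standard valence (C 4, N 3, O 2, S 2, halogen 1):
  atom 1: C, bond orders sum to 1 (valence 4) → 3 H
  atom 2: C, bond orders sum to 4 (valence 4) → 0 H
  atom 3: C, bond orders sum to 4 (valence 4) → 0 H
  atom 4: O, bond orders sum to 2 (valence 2) → 0 H
  atom 5: C, bond orders sum to 1 (valence 4) → 3 H
  atom 6: C, bond orders sum to 3 (valence 4) → 1 H
  atom 7: N, bond orders sum to 3 (valence 3) → 0 H
  atom 8: C, bond orders sum to 3 (valence 4) → 1 H
  atom 9: C, bond orders sum to 3 (valence 4) → 1 H
Totals → C:7, H:9, N:1, O:1.

C7H9NO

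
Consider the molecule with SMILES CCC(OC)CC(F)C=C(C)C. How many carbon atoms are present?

Count every carbon token in the SMILES (each C, including those in ring-closure positions and inside branches).
Carbon count: 10.

10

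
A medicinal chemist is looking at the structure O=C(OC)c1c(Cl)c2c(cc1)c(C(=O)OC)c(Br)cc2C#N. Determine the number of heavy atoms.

Every atom symbol written in the SMILES (organic subset) is one heavy atom; implicit H are not written.
Heavy atoms by element → Br:1, C:15, Cl:1, N:1, O:4.
Total: 22.

22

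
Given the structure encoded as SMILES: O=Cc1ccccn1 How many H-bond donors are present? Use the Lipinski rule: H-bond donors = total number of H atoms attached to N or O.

0

Donors: find every N or O and count the H atoms it carries.
  atom 1 (O): bond orders sum to 2 → 0 H
  atom 8 (N): bond orders sum to 3 → 0 H
Lipinski HBD = 0.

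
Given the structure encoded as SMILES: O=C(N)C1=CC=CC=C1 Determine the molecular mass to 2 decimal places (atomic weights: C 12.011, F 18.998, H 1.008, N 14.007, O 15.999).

First, the molecular formula is C7H7NO (counting implicit H from valence).
  C: 7 × 12.011 = 84.077
  H: 7 × 1.008 = 7.056
  N: 1 × 14.007 = 14.007
  O: 1 × 15.999 = 15.999
Sum: 7×12.011 + 7×1.008 + 1×14.007 + 1×15.999 = 121.139 → 121.14 g/mol.

121.14 g/mol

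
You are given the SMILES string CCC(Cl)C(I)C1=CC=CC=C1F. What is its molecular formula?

Walk through each heavy atom and fill implicit hydrogens from standard valence (C 4, N 3, O 2, S 2, halogen 1):
  atom 1: C, bond orders sum to 1 (valence 4) → 3 H
  atom 2: C, bond orders sum to 2 (valence 4) → 2 H
  atom 3: C, bond orders sum to 3 (valence 4) → 1 H
  atom 4: Cl (halogen, monovalent) → 0 H
  atom 5: C, bond orders sum to 3 (valence 4) → 1 H
  atom 6: I (halogen, monovalent) → 0 H
  atom 7: C, bond orders sum to 4 (valence 4) → 0 H
  atom 8: C, bond orders sum to 3 (valence 4) → 1 H
  atom 9: C, bond orders sum to 3 (valence 4) → 1 H
  atom 10: C, bond orders sum to 3 (valence 4) → 1 H
  atom 11: C, bond orders sum to 3 (valence 4) → 1 H
  atom 12: C, bond orders sum to 4 (valence 4) → 0 H
  atom 13: F (halogen, monovalent) → 0 H
Totals → C:10, H:11, Cl:1, F:1, I:1.
In Hill order: C10H11ClFI.

C10H11ClFI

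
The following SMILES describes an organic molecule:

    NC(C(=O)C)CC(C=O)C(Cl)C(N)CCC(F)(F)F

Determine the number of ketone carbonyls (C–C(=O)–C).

The ketone motif appears at heavy-atom position 3 in the SMILES.
Other groups present: 1 aldehyde, 2 primary amine.
Ketone count: 1.

1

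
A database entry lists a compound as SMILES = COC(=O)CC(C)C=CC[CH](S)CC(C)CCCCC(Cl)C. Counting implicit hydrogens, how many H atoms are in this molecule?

33

Walk through each heavy atom and fill implicit hydrogens from standard valence (C 4, N 3, O 2, S 2, halogen 1):
  atom 1: C, bond orders sum to 1 (valence 4) → 3 H
  atom 2: O, bond orders sum to 2 (valence 2) → 0 H
  atom 3: C, bond orders sum to 4 (valence 4) → 0 H
  atom 4: O, bond orders sum to 2 (valence 2) → 0 H
  atom 5: C, bond orders sum to 2 (valence 4) → 2 H
  atom 6: C, bond orders sum to 3 (valence 4) → 1 H
  atom 7: C, bond orders sum to 1 (valence 4) → 3 H
  atom 8: C, bond orders sum to 3 (valence 4) → 1 H
  atom 9: C, bond orders sum to 3 (valence 4) → 1 H
  atom 10: C, bond orders sum to 2 (valence 4) → 2 H
  atom 11: C with explicit H count 1
  atom 12: S, bond orders sum to 1 (valence 2) → 1 H
  atom 13: C, bond orders sum to 2 (valence 4) → 2 H
  atom 14: C, bond orders sum to 3 (valence 4) → 1 H
  atom 15: C, bond orders sum to 1 (valence 4) → 3 H
  atom 16: C, bond orders sum to 2 (valence 4) → 2 H
  atom 17: C, bond orders sum to 2 (valence 4) → 2 H
  atom 18: C, bond orders sum to 2 (valence 4) → 2 H
  atom 19: C, bond orders sum to 2 (valence 4) → 2 H
  atom 20: C, bond orders sum to 3 (valence 4) → 1 H
  atom 21: Cl (halogen, monovalent) → 0 H
  atom 22: C, bond orders sum to 1 (valence 4) → 3 H
Total hydrogens: 33.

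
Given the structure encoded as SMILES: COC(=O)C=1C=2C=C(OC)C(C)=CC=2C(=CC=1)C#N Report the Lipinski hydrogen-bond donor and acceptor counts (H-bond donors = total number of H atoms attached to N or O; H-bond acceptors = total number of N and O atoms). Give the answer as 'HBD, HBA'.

0, 4

Donors: find every N or O and count the H atoms it carries.
  atom 2 (O): bond orders sum to 2 → 0 H
  atom 4 (O): bond orders sum to 2 → 0 H
  atom 9 (O): bond orders sum to 2 → 0 H
  atom 19 (N): bond orders sum to 3 → 0 H
Lipinski HBD = 0.
Acceptors: N atoms = 1, O atoms = 3 → HBA = 4.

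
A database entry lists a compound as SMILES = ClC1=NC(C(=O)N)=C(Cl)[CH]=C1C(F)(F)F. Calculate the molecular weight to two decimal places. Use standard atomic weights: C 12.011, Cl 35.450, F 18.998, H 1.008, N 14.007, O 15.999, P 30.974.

259.01 g/mol

First, the molecular formula is C7H3Cl2F3N2O (counting implicit H from valence).
  C: 7 × 12.011 = 84.077
  Cl: 2 × 35.450 = 70.900
  F: 3 × 18.998 = 56.994
  H: 3 × 1.008 = 3.024
  N: 2 × 14.007 = 28.014
  O: 1 × 15.999 = 15.999
Sum: 7×12.011 + 2×35.450 + 3×18.998 + 3×1.008 + 2×14.007 + 1×15.999 = 259.008 → 259.01 g/mol.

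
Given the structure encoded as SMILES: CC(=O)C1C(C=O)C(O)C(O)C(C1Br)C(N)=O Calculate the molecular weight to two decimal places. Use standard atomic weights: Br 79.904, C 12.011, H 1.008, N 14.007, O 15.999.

First, the molecular formula is C10H14BrNO5 (counting implicit H from valence).
  Br: 1 × 79.904 = 79.904
  C: 10 × 12.011 = 120.110
  H: 14 × 1.008 = 14.112
  N: 1 × 14.007 = 14.007
  O: 5 × 15.999 = 79.995
Sum: 1×79.904 + 10×12.011 + 14×1.008 + 1×14.007 + 5×15.999 = 308.128 → 308.13 g/mol.

308.13 g/mol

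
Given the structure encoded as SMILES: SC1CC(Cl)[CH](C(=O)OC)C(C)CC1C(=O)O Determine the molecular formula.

C11H17ClO4S

Walk through each heavy atom and fill implicit hydrogens from standard valence (C 4, N 3, O 2, S 2, halogen 1):
  atom 1: S, bond orders sum to 1 (valence 2) → 1 H
  atom 2: C, bond orders sum to 3 (valence 4) → 1 H
  atom 3: C, bond orders sum to 2 (valence 4) → 2 H
  atom 4: C, bond orders sum to 3 (valence 4) → 1 H
  atom 5: Cl (halogen, monovalent) → 0 H
  atom 6: C with explicit H count 1
  atom 7: C, bond orders sum to 4 (valence 4) → 0 H
  atom 8: O, bond orders sum to 2 (valence 2) → 0 H
  atom 9: O, bond orders sum to 2 (valence 2) → 0 H
  atom 10: C, bond orders sum to 1 (valence 4) → 3 H
  atom 11: C, bond orders sum to 3 (valence 4) → 1 H
  atom 12: C, bond orders sum to 1 (valence 4) → 3 H
  atom 13: C, bond orders sum to 2 (valence 4) → 2 H
  atom 14: C, bond orders sum to 3 (valence 4) → 1 H
  atom 15: C, bond orders sum to 4 (valence 4) → 0 H
  atom 16: O, bond orders sum to 2 (valence 2) → 0 H
  atom 17: O, bond orders sum to 1 (valence 2) → 1 H
Totals → C:11, H:17, Cl:1, O:4, S:1.
In Hill order: C11H17ClO4S.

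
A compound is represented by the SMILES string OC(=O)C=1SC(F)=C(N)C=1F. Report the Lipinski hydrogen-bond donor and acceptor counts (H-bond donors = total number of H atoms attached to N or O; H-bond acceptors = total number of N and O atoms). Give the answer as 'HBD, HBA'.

Donors: find every N or O and count the H atoms it carries.
  atom 1 (O): bond orders sum to 1 → 1 H
  atom 3 (O): bond orders sum to 2 → 0 H
  atom 9 (N): bond orders sum to 1 → 2 H
Lipinski HBD = 3.
Acceptors: N atoms = 1, O atoms = 2 → HBA = 3.

3, 3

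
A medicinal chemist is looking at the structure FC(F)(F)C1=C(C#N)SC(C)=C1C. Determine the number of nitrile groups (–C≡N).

The nitrile motif appears at heavy-atom position 7 in the SMILES.
Nitrile count: 1.

1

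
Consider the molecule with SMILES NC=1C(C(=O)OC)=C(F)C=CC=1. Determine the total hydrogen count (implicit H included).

Walk through each heavy atom and fill implicit hydrogens from standard valence (C 4, N 3, O 2, S 2, halogen 1):
  atom 1: N, bond orders sum to 1 (valence 3) → 2 H
  atom 2: C, bond orders sum to 4 (valence 4) → 0 H
  atom 3: C, bond orders sum to 4 (valence 4) → 0 H
  atom 4: C, bond orders sum to 4 (valence 4) → 0 H
  atom 5: O, bond orders sum to 2 (valence 2) → 0 H
  atom 6: O, bond orders sum to 2 (valence 2) → 0 H
  atom 7: C, bond orders sum to 1 (valence 4) → 3 H
  atom 8: C, bond orders sum to 4 (valence 4) → 0 H
  atom 9: F (halogen, monovalent) → 0 H
  atom 10: C, bond orders sum to 3 (valence 4) → 1 H
  atom 11: C, bond orders sum to 3 (valence 4) → 1 H
  atom 12: C, bond orders sum to 3 (valence 4) → 1 H
Total hydrogens: 8.

8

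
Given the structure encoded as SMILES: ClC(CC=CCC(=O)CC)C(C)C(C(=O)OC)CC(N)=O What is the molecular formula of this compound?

Walk through each heavy atom and fill implicit hydrogens from standard valence (C 4, N 3, O 2, S 2, halogen 1):
  atom 1: Cl (halogen, monovalent) → 0 H
  atom 2: C, bond orders sum to 3 (valence 4) → 1 H
  atom 3: C, bond orders sum to 2 (valence 4) → 2 H
  atom 4: C, bond orders sum to 3 (valence 4) → 1 H
  atom 5: C, bond orders sum to 3 (valence 4) → 1 H
  atom 6: C, bond orders sum to 2 (valence 4) → 2 H
  atom 7: C, bond orders sum to 4 (valence 4) → 0 H
  atom 8: O, bond orders sum to 2 (valence 2) → 0 H
  atom 9: C, bond orders sum to 2 (valence 4) → 2 H
  atom 10: C, bond orders sum to 1 (valence 4) → 3 H
  atom 11: C, bond orders sum to 3 (valence 4) → 1 H
  atom 12: C, bond orders sum to 1 (valence 4) → 3 H
  atom 13: C, bond orders sum to 3 (valence 4) → 1 H
  atom 14: C, bond orders sum to 4 (valence 4) → 0 H
  atom 15: O, bond orders sum to 2 (valence 2) → 0 H
  atom 16: O, bond orders sum to 2 (valence 2) → 0 H
  atom 17: C, bond orders sum to 1 (valence 4) → 3 H
  atom 18: C, bond orders sum to 2 (valence 4) → 2 H
  atom 19: C, bond orders sum to 4 (valence 4) → 0 H
  atom 20: N, bond orders sum to 1 (valence 3) → 2 H
  atom 21: O, bond orders sum to 2 (valence 2) → 0 H
Totals → C:15, H:24, Cl:1, N:1, O:4.

C15H24ClNO4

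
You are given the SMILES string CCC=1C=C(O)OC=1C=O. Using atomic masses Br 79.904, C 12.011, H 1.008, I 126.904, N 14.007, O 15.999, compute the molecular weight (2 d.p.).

140.14 g/mol

First, the molecular formula is C7H8O3 (counting implicit H from valence).
  C: 7 × 12.011 = 84.077
  H: 8 × 1.008 = 8.064
  O: 3 × 15.999 = 47.997
Sum: 7×12.011 + 8×1.008 + 3×15.999 = 140.138 → 140.14 g/mol.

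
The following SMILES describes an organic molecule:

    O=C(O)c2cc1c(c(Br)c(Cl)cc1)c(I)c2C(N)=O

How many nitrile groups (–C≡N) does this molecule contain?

Scan the SMILES for the nitrile motif — none present.
Groups that are present: 1 amide, 1 carboxylic acid.

0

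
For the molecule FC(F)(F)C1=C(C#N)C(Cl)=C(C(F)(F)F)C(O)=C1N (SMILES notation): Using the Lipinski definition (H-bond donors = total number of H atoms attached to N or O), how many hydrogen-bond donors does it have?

3

Donors: find every N or O and count the H atoms it carries.
  atom 8 (N): bond orders sum to 3 → 0 H
  atom 17 (O): bond orders sum to 1 → 1 H
  atom 19 (N): bond orders sum to 1 → 2 H
Lipinski HBD = 3.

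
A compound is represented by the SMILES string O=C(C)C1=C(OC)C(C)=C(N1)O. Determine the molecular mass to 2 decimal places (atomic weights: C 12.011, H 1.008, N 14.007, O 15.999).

First, the molecular formula is C8H11NO3 (counting implicit H from valence).
  C: 8 × 12.011 = 96.088
  H: 11 × 1.008 = 11.088
  N: 1 × 14.007 = 14.007
  O: 3 × 15.999 = 47.997
Sum: 8×12.011 + 11×1.008 + 1×14.007 + 3×15.999 = 169.180 → 169.18 g/mol.

169.18 g/mol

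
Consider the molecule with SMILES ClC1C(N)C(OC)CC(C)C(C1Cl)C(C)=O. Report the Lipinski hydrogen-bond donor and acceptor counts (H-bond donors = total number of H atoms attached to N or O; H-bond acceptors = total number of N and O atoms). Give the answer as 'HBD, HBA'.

Donors: find every N or O and count the H atoms it carries.
  atom 4 (N): bond orders sum to 1 → 2 H
  atom 6 (O): bond orders sum to 2 → 0 H
  atom 16 (O): bond orders sum to 2 → 0 H
Lipinski HBD = 2.
Acceptors: N atoms = 1, O atoms = 2 → HBA = 3.

2, 3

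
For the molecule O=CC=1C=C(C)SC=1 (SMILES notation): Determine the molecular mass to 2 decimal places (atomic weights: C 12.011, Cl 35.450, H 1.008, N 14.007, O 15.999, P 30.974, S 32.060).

126.17 g/mol

First, the molecular formula is C6H6OS (counting implicit H from valence).
  C: 6 × 12.011 = 72.066
  H: 6 × 1.008 = 6.048
  O: 1 × 15.999 = 15.999
  S: 1 × 32.060 = 32.060
Sum: 6×12.011 + 6×1.008 + 1×15.999 + 1×32.060 = 126.173 → 126.17 g/mol.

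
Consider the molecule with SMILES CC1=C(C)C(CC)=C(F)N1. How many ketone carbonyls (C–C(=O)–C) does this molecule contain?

Scan the SMILES for the ketone motif — none present.

0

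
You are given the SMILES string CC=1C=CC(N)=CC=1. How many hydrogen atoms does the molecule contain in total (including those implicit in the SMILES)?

Walk through each heavy atom and fill implicit hydrogens from standard valence (C 4, N 3, O 2, S 2, halogen 1):
  atom 1: C, bond orders sum to 1 (valence 4) → 3 H
  atom 2: C, bond orders sum to 4 (valence 4) → 0 H
  atom 3: C, bond orders sum to 3 (valence 4) → 1 H
  atom 4: C, bond orders sum to 3 (valence 4) → 1 H
  atom 5: C, bond orders sum to 4 (valence 4) → 0 H
  atom 6: N, bond orders sum to 1 (valence 3) → 2 H
  atom 7: C, bond orders sum to 3 (valence 4) → 1 H
  atom 8: C, bond orders sum to 3 (valence 4) → 1 H
Total hydrogens: 9.

9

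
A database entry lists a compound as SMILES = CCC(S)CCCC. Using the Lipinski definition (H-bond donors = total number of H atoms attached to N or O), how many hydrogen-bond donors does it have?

Donors: find every N or O and count the H atoms it carries.
  (no N or O atoms present)
Lipinski HBD = 0.

0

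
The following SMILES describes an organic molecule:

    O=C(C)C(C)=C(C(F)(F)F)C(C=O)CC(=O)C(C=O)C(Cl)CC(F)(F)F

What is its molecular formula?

C15H15ClF6O4

Walk through each heavy atom and fill implicit hydrogens from standard valence (C 4, N 3, O 2, S 2, halogen 1):
  atom 1: O, bond orders sum to 2 (valence 2) → 0 H
  atom 2: C, bond orders sum to 4 (valence 4) → 0 H
  atom 3: C, bond orders sum to 1 (valence 4) → 3 H
  atom 4: C, bond orders sum to 4 (valence 4) → 0 H
  atom 5: C, bond orders sum to 1 (valence 4) → 3 H
  atom 6: C, bond orders sum to 4 (valence 4) → 0 H
  atom 7: C, bond orders sum to 4 (valence 4) → 0 H
  atom 8: F (halogen, monovalent) → 0 H
  atom 9: F (halogen, monovalent) → 0 H
  atom 10: F (halogen, monovalent) → 0 H
  atom 11: C, bond orders sum to 3 (valence 4) → 1 H
  atom 12: C, bond orders sum to 3 (valence 4) → 1 H
  atom 13: O, bond orders sum to 2 (valence 2) → 0 H
  atom 14: C, bond orders sum to 2 (valence 4) → 2 H
  atom 15: C, bond orders sum to 4 (valence 4) → 0 H
  atom 16: O, bond orders sum to 2 (valence 2) → 0 H
  atom 17: C, bond orders sum to 3 (valence 4) → 1 H
  atom 18: C, bond orders sum to 3 (valence 4) → 1 H
  atom 19: O, bond orders sum to 2 (valence 2) → 0 H
  atom 20: C, bond orders sum to 3 (valence 4) → 1 H
  atom 21: Cl (halogen, monovalent) → 0 H
  atom 22: C, bond orders sum to 2 (valence 4) → 2 H
  atom 23: C, bond orders sum to 4 (valence 4) → 0 H
  atom 24: F (halogen, monovalent) → 0 H
  atom 25: F (halogen, monovalent) → 0 H
  atom 26: F (halogen, monovalent) → 0 H
Totals → C:15, H:15, Cl:1, F:6, O:4.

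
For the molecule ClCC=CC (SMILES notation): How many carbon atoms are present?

4

Count every carbon token in the SMILES (each C, including those in ring-closure positions and inside branches).
Carbon count: 4.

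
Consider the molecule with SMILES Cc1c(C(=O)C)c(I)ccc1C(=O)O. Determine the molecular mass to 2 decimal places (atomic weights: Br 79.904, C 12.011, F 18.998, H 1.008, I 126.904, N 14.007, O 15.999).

304.08 g/mol

First, the molecular formula is C10H9IO3 (counting implicit H from valence).
  C: 10 × 12.011 = 120.110
  H: 9 × 1.008 = 9.072
  I: 1 × 126.904 = 126.904
  O: 3 × 15.999 = 47.997
Sum: 10×12.011 + 9×1.008 + 1×126.904 + 3×15.999 = 304.083 → 304.08 g/mol.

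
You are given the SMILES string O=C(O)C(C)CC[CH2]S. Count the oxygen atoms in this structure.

Scan the SMILES for O atoms (remember two-letter symbols like Cl and Br are single atoms).
Oxygen count: 2.

2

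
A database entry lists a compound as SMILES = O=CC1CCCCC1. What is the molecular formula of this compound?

Walk through each heavy atom and fill implicit hydrogens from standard valence (C 4, N 3, O 2, S 2, halogen 1):
  atom 1: O, bond orders sum to 2 (valence 2) → 0 H
  atom 2: C, bond orders sum to 3 (valence 4) → 1 H
  atom 3: C, bond orders sum to 3 (valence 4) → 1 H
  atom 4: C, bond orders sum to 2 (valence 4) → 2 H
  atom 5: C, bond orders sum to 2 (valence 4) → 2 H
  atom 6: C, bond orders sum to 2 (valence 4) → 2 H
  atom 7: C, bond orders sum to 2 (valence 4) → 2 H
  atom 8: C, bond orders sum to 2 (valence 4) → 2 H
Totals → C:7, H:12, O:1.

C7H12O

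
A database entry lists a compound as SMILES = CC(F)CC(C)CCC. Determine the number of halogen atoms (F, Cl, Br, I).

1

Halogen atoms appear at heavy-atom position 3 (1×F).
Halogen count: 1.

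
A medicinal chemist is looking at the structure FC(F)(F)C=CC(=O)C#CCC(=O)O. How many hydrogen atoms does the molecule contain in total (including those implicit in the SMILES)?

Walk through each heavy atom and fill implicit hydrogens from standard valence (C 4, N 3, O 2, S 2, halogen 1):
  atom 1: F (halogen, monovalent) → 0 H
  atom 2: C, bond orders sum to 4 (valence 4) → 0 H
  atom 3: F (halogen, monovalent) → 0 H
  atom 4: F (halogen, monovalent) → 0 H
  atom 5: C, bond orders sum to 3 (valence 4) → 1 H
  atom 6: C, bond orders sum to 3 (valence 4) → 1 H
  atom 7: C, bond orders sum to 4 (valence 4) → 0 H
  atom 8: O, bond orders sum to 2 (valence 2) → 0 H
  atom 9: C, bond orders sum to 4 (valence 4) → 0 H
  atom 10: C, bond orders sum to 4 (valence 4) → 0 H
  atom 11: C, bond orders sum to 2 (valence 4) → 2 H
  atom 12: C, bond orders sum to 4 (valence 4) → 0 H
  atom 13: O, bond orders sum to 2 (valence 2) → 0 H
  atom 14: O, bond orders sum to 1 (valence 2) → 1 H
Total hydrogens: 5.

5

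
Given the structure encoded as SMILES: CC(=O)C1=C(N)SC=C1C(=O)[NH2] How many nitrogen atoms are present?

Scan the SMILES for N atoms (remember two-letter symbols like Cl and Br are single atoms).
Nitrogen count: 2.

2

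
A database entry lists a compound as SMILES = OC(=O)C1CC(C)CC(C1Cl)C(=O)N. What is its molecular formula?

Walk through each heavy atom and fill implicit hydrogens from standard valence (C 4, N 3, O 2, S 2, halogen 1):
  atom 1: O, bond orders sum to 1 (valence 2) → 1 H
  atom 2: C, bond orders sum to 4 (valence 4) → 0 H
  atom 3: O, bond orders sum to 2 (valence 2) → 0 H
  atom 4: C, bond orders sum to 3 (valence 4) → 1 H
  atom 5: C, bond orders sum to 2 (valence 4) → 2 H
  atom 6: C, bond orders sum to 3 (valence 4) → 1 H
  atom 7: C, bond orders sum to 1 (valence 4) → 3 H
  atom 8: C, bond orders sum to 2 (valence 4) → 2 H
  atom 9: C, bond orders sum to 3 (valence 4) → 1 H
  atom 10: C, bond orders sum to 3 (valence 4) → 1 H
  atom 11: Cl (halogen, monovalent) → 0 H
  atom 12: C, bond orders sum to 4 (valence 4) → 0 H
  atom 13: O, bond orders sum to 2 (valence 2) → 0 H
  atom 14: N, bond orders sum to 1 (valence 3) → 2 H
Totals → C:9, H:14, Cl:1, N:1, O:3.
In Hill order: C9H14ClNO3.

C9H14ClNO3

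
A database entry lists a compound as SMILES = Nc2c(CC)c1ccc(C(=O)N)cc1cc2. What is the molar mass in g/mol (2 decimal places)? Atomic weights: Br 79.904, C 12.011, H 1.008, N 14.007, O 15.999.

First, the molecular formula is C13H14N2O (counting implicit H from valence).
  C: 13 × 12.011 = 156.143
  H: 14 × 1.008 = 14.112
  N: 2 × 14.007 = 28.014
  O: 1 × 15.999 = 15.999
Sum: 13×12.011 + 14×1.008 + 2×14.007 + 1×15.999 = 214.268 → 214.27 g/mol.

214.27 g/mol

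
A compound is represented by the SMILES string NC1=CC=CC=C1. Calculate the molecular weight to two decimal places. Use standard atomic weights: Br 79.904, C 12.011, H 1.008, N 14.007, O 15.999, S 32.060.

First, the molecular formula is C6H7N (counting implicit H from valence).
  C: 6 × 12.011 = 72.066
  H: 7 × 1.008 = 7.056
  N: 1 × 14.007 = 14.007
Sum: 6×12.011 + 7×1.008 + 1×14.007 = 93.129 → 93.13 g/mol.

93.13 g/mol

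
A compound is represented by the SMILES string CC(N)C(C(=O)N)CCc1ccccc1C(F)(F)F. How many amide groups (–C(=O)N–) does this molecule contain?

1

The amide motif appears at heavy-atom position 5 in the SMILES.
Other groups present: 1 primary amine.
Amide count: 1.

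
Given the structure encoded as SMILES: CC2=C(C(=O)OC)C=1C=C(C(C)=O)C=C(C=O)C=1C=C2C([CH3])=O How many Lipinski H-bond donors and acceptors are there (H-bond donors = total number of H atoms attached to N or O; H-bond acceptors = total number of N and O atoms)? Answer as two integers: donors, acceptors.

Donors: find every N or O and count the H atoms it carries.
  atom 5 (O): bond orders sum to 2 → 0 H
  atom 6 (O): bond orders sum to 2 → 0 H
  atom 13 (O): bond orders sum to 2 → 0 H
  atom 17 (O): bond orders sum to 2 → 0 H
  atom 23 (O): bond orders sum to 2 → 0 H
Lipinski HBD = 0.
Acceptors: N atoms = 0, O atoms = 5 → HBA = 5.

0, 5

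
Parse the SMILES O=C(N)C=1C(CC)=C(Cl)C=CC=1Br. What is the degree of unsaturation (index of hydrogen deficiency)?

5

Degree of unsaturation = (number of rings) + (number of π bonds).
Ring closures in the SMILES: 1.
π bonds: 4 double bonds (each 1 DoU) → 4 DoU from unsaturation.
Total DoU = 1 + 4 = 5.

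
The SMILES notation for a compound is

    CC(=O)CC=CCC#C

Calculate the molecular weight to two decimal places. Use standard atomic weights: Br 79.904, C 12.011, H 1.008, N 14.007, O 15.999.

First, the molecular formula is C8H10O (counting implicit H from valence).
  C: 8 × 12.011 = 96.088
  H: 10 × 1.008 = 10.080
  O: 1 × 15.999 = 15.999
Sum: 8×12.011 + 10×1.008 + 1×15.999 = 122.167 → 122.17 g/mol.

122.17 g/mol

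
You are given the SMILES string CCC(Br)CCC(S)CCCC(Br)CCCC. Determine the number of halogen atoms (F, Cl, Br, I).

Halogen atoms appear at heavy-atom positions 4, 13 (2×Br).
Other groups present: 1 thiol.
Halogen count: 2.

2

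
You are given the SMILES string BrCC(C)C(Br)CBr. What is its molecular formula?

Walk through each heavy atom and fill implicit hydrogens from standard valence (C 4, N 3, O 2, S 2, halogen 1):
  atom 1: Br (halogen, monovalent) → 0 H
  atom 2: C, bond orders sum to 2 (valence 4) → 2 H
  atom 3: C, bond orders sum to 3 (valence 4) → 1 H
  atom 4: C, bond orders sum to 1 (valence 4) → 3 H
  atom 5: C, bond orders sum to 3 (valence 4) → 1 H
  atom 6: Br (halogen, monovalent) → 0 H
  atom 7: C, bond orders sum to 2 (valence 4) → 2 H
  atom 8: Br (halogen, monovalent) → 0 H
Totals → C:5, H:9, Br:3.

C5H9Br3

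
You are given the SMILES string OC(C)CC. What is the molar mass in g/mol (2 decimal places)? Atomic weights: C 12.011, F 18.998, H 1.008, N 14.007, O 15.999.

74.12 g/mol

First, the molecular formula is C4H10O (counting implicit H from valence).
  C: 4 × 12.011 = 48.044
  H: 10 × 1.008 = 10.080
  O: 1 × 15.999 = 15.999
Sum: 4×12.011 + 10×1.008 + 1×15.999 = 74.123 → 74.12 g/mol.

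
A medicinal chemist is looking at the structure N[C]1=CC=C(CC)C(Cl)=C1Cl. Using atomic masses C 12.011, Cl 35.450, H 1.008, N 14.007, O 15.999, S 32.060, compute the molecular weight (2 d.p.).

190.07 g/mol

First, the molecular formula is C8H9Cl2N (counting implicit H from valence).
  C: 8 × 12.011 = 96.088
  Cl: 2 × 35.450 = 70.900
  H: 9 × 1.008 = 9.072
  N: 1 × 14.007 = 14.007
Sum: 8×12.011 + 2×35.450 + 9×1.008 + 1×14.007 = 190.067 → 190.07 g/mol.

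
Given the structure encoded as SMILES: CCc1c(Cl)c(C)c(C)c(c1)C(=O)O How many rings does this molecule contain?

1

In SMILES, each pair of matching ring-closure digits denotes one ring-closing bond; the number of such bonds equals the number of independent rings.
Ring-closure bonds here: 1.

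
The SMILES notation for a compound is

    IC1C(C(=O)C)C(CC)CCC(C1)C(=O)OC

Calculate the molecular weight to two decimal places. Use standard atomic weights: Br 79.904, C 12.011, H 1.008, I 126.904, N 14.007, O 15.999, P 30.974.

352.21 g/mol

First, the molecular formula is C13H21IO3 (counting implicit H from valence).
  C: 13 × 12.011 = 156.143
  H: 21 × 1.008 = 21.168
  I: 1 × 126.904 = 126.904
  O: 3 × 15.999 = 47.997
Sum: 13×12.011 + 21×1.008 + 1×126.904 + 3×15.999 = 352.212 → 352.21 g/mol.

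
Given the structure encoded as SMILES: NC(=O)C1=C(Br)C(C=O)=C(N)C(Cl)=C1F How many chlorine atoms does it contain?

1

Scan the SMILES for Cl atoms (remember two-letter symbols like Cl and Br are single atoms).
Chlorine count: 1.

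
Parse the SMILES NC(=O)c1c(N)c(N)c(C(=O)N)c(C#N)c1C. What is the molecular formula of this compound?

Walk through each heavy atom and fill implicit hydrogens from standard valence (C 4, N 3, O 2, S 2, halogen 1); for lowercase aromatic atoms, an aromatic c carries 1 H when it has two neighbours and 0 H with three, and aromatic n carries 0 H:
  atom 1: N, bond orders sum to 1 (valence 3) → 2 H
  atom 2: C, bond orders sum to 4 (valence 4) → 0 H
  atom 3: O, bond orders sum to 2 (valence 2) → 0 H
  atom 4: aromatic c, 3 neighbours → 0 H
  atom 5: aromatic c, 3 neighbours → 0 H
  atom 6: N, bond orders sum to 1 (valence 3) → 2 H
  atom 7: aromatic c, 3 neighbours → 0 H
  atom 8: N, bond orders sum to 1 (valence 3) → 2 H
  atom 9: aromatic c, 3 neighbours → 0 H
  atom 10: C, bond orders sum to 4 (valence 4) → 0 H
  atom 11: O, bond orders sum to 2 (valence 2) → 0 H
  atom 12: N, bond orders sum to 1 (valence 3) → 2 H
  atom 13: aromatic c, 3 neighbours → 0 H
  atom 14: C, bond orders sum to 4 (valence 4) → 0 H
  atom 15: N, bond orders sum to 3 (valence 3) → 0 H
  atom 16: aromatic c, 3 neighbours → 0 H
  atom 17: C, bond orders sum to 1 (valence 4) → 3 H
Totals → C:10, H:11, N:5, O:2.
In Hill order: C10H11N5O2.

C10H11N5O2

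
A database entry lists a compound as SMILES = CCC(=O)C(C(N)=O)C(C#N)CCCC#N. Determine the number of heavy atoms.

Every atom symbol written in the SMILES (organic subset) is one heavy atom; implicit H are not written.
Heavy atoms by element → C:11, N:3, O:2.
Total: 16.

16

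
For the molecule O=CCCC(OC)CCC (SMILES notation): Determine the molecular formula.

C8H16O2

Walk through each heavy atom and fill implicit hydrogens from standard valence (C 4, N 3, O 2, S 2, halogen 1):
  atom 1: O, bond orders sum to 2 (valence 2) → 0 H
  atom 2: C, bond orders sum to 3 (valence 4) → 1 H
  atom 3: C, bond orders sum to 2 (valence 4) → 2 H
  atom 4: C, bond orders sum to 2 (valence 4) → 2 H
  atom 5: C, bond orders sum to 3 (valence 4) → 1 H
  atom 6: O, bond orders sum to 2 (valence 2) → 0 H
  atom 7: C, bond orders sum to 1 (valence 4) → 3 H
  atom 8: C, bond orders sum to 2 (valence 4) → 2 H
  atom 9: C, bond orders sum to 2 (valence 4) → 2 H
  atom 10: C, bond orders sum to 1 (valence 4) → 3 H
Totals → C:8, H:16, O:2.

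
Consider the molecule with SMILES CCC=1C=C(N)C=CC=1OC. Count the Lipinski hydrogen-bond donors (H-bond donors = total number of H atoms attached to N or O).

2

Donors: find every N or O and count the H atoms it carries.
  atom 6 (N): bond orders sum to 1 → 2 H
  atom 10 (O): bond orders sum to 2 → 0 H
Lipinski HBD = 2.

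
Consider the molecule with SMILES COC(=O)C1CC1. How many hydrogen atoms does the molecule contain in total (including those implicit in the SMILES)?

8

Walk through each heavy atom and fill implicit hydrogens from standard valence (C 4, N 3, O 2, S 2, halogen 1):
  atom 1: C, bond orders sum to 1 (valence 4) → 3 H
  atom 2: O, bond orders sum to 2 (valence 2) → 0 H
  atom 3: C, bond orders sum to 4 (valence 4) → 0 H
  atom 4: O, bond orders sum to 2 (valence 2) → 0 H
  atom 5: C, bond orders sum to 3 (valence 4) → 1 H
  atom 6: C, bond orders sum to 2 (valence 4) → 2 H
  atom 7: C, bond orders sum to 2 (valence 4) → 2 H
Total hydrogens: 8.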